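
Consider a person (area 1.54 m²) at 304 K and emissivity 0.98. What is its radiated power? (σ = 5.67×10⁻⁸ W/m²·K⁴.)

P ≈ 731 W

P = εσAT⁴ = 0.98 × 5.67×10⁻⁸ × 1.54 × (304)⁴ = 0.98 × 5.67×10⁻⁸ × 1.54 × 8.54×10^9.
P = 731 W.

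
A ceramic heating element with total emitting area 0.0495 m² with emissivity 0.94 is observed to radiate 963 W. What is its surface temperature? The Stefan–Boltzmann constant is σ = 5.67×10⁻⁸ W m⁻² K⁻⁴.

T ≈ 777 K

From P = εσAT⁴, T = (P / εσA)^(1/4) = (963 / (0.94 × 5.67×10⁻⁸ × 0.0495))^(1/4).
T = (3.65×10^11)^(1/4) = 777 K.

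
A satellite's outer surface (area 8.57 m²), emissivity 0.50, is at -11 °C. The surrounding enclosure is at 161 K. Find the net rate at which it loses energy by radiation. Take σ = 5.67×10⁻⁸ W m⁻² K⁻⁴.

Convert: -11 °C = 262 K.
Q = εσA(T⁴ − T_s⁴). T⁴ − T_s⁴ = (262)⁴ − (161)⁴ = 4.71×10^9 − 6.72×10^8 = 4.04×10^9 K⁴.
Q = 0.50 × 5.67×10⁻⁸ × 8.57 × 4.04×10^9 = 982 W.

Q ≈ 982 W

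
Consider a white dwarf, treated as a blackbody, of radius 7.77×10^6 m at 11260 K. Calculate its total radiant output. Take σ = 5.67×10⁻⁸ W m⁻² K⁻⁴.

A = 4πr² = 4π × (7.77×10^6)² = 7.59×10^14 m².
P = σAT⁴ = 5.67×10⁻⁸ × 7.59×10^14 × (11260)⁴ = 5.67×10⁻⁸ × 7.59×10^14 × 1.61×10^16.
P = 6.91×10^23 W.

P ≈ 6.91×10^23 W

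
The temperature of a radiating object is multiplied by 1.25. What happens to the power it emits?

P ∝ T⁴, so the power scales as (1.25)⁴ = 2.44.

factor ≈ 2.44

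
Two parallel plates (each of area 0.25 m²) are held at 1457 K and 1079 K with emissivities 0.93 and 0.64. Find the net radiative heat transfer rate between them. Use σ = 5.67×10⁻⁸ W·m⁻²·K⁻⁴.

Q ≈ 27300 W

For two large parallel gray plates, q = σ(T₁⁴ − T₂⁴) / (1/ε₁ + 1/ε₂ − 1).
1/ε₁ + 1/ε₂ − 1 = 1/0.93 + 1/0.64 − 1 = 1.638.
T₁⁴ − T₂⁴ = 4.51×10^12 − 1.36×10^12 = 3.15×10^12 K⁴.
q = 5.67×10⁻⁸ × 3.15×10^12 / 1.638 = 1.09×10^5 W/m².
Q = q·A = 1.09×10^5 × 0.25 = 27300 W.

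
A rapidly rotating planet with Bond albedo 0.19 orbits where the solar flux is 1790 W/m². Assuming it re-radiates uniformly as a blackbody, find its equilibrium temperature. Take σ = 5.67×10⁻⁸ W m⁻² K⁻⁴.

T ≈ 283 K

Power absorbed = (1−a)S·πR²; power emitted = 4πR²σT⁴. Equating and cancelling πR²:
T = ((1−a)S / 4σ)^(1/4) = (1450 / (4 × 5.67×10⁻⁸))^(1/4) = (6.39×10^9)^(1/4).
T = 283 K.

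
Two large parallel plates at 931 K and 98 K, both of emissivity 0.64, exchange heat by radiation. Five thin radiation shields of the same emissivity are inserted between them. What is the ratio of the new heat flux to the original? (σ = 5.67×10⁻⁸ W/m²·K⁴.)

With N identical shields there are N+1 = 6 gaps in series, each with the same radiative resistance, so the flux falls to 1/(N+1) of its unshielded value.

ratio ≈ 0.167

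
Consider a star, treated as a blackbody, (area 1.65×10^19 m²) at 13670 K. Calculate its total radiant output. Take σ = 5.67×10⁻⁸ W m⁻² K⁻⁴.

P = σAT⁴ = 5.67×10⁻⁸ × 1.65×10^19 × (13670)⁴ = 5.67×10⁻⁸ × 1.65×10^19 × 3.49×10^16.
P = 3.27×10^28 W.

P ≈ 3.27×10^28 W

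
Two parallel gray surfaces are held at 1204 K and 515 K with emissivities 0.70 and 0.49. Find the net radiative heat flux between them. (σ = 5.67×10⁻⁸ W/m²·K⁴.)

For two large parallel gray plates, q = σ(T₁⁴ − T₂⁴) / (1/ε₁ + 1/ε₂ − 1).
1/ε₁ + 1/ε₂ − 1 = 1/0.70 + 1/0.49 − 1 = 2.469.
T₁⁴ − T₂⁴ = 2.10×10^12 − 7.03×10^10 = 2.03×10^12 K⁴.
q = 5.67×10⁻⁸ × 2.03×10^12 / 2.469 = 46600 W/m².

q ≈ 46600 W/m²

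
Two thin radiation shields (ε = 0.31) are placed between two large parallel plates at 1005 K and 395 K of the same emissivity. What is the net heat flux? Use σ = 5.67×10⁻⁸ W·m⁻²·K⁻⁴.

Each of the 3 gaps contributes resistance (2/ε − 1) = 2/0.31 − 1 = 5.452; total = 16.35.
q = σ(T₁⁴ − T₂⁴) / 16.35 = 5.67×10⁻⁸ × 9.96×10^11 / 16.35 = 3450 W/m².

q ≈ 3450 W/m²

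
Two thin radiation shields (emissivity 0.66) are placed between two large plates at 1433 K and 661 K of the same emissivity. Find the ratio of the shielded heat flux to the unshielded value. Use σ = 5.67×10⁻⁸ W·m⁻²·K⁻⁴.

ratio ≈ 0.333

With N identical shields there are N+1 = 3 gaps in series, each with the same radiative resistance, so the flux falls to 1/(N+1) of its unshielded value.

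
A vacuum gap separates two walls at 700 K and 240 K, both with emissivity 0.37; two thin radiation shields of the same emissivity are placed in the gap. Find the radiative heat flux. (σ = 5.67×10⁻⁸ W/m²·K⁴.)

q ≈ 1020 W/m²

Each of the 3 gaps contributes resistance (2/ε − 1) = 2/0.37 − 1 = 4.405; total = 13.22.
q = σ(T₁⁴ − T₂⁴) / 13.22 = 5.67×10⁻⁸ × 2.37×10^11 / 13.22 = 1020 W/m².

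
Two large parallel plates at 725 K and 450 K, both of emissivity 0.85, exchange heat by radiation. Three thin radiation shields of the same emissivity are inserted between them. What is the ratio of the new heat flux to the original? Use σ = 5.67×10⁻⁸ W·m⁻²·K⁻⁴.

With N identical shields there are N+1 = 4 gaps in series, each with the same radiative resistance, so the flux falls to 1/(N+1) of its unshielded value.

ratio ≈ 0.250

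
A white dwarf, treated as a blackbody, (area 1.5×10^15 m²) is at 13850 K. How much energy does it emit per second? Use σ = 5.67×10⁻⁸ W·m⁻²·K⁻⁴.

P = σAT⁴ = 5.67×10⁻⁸ × 1.50×10^15 × (13850)⁴ = 5.67×10⁻⁸ × 1.50×10^15 × 3.68×10^16.
P = 3.13×10^24 W.

P ≈ 3.13×10^24 W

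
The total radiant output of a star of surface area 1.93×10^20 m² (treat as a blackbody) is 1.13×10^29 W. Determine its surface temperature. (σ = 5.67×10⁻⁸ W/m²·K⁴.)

From P = σAT⁴, T = (P / σA)^(1/4) = (1.13×10^29 / (5.67×10⁻⁸ × 1.93×10^20))^(1/4).
T = (1.03×10^16)^(1/4) = 10100 K.

T ≈ 10100 K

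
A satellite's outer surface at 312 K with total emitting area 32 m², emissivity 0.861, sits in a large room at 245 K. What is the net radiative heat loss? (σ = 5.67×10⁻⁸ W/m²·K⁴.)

Q = εσA(T⁴ − T_s⁴). T⁴ − T_s⁴ = (312)⁴ − (245)⁴ = 9.48×10^9 − 3.60×10^9 = 5.87×10^9 K⁴.
Q = 0.861 × 5.67×10⁻⁸ × 32.0 × 5.87×10^9 = 9170 W.

Q ≈ 9170 W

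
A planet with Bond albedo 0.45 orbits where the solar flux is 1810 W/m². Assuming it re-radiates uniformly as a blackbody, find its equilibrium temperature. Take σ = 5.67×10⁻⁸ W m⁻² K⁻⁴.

Power absorbed = (1−a)S·πR²; power emitted = 4πR²σT⁴. Equating and cancelling πR²:
T = ((1−a)S / 4σ)^(1/4) = (996 / (4 × 5.67×10⁻⁸))^(1/4) = (4.39×10^9)^(1/4).
T = 257 K.

T ≈ 257 K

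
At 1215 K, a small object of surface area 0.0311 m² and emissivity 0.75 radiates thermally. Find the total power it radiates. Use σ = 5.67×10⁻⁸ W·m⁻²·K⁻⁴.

P ≈ 2880 W

Stefan–Boltzmann: P = εσAT⁴ = 0.75 × 5.67×10⁻⁸ × 0.0311 × (1215)⁴ = 0.75 × 5.67×10⁻⁸ × 0.0311 × 2.18×10^12.
P = 2880 W.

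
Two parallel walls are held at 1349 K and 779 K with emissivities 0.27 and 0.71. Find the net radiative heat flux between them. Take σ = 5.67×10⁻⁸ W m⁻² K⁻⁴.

q ≈ 40600 W/m²

For two large parallel gray plates, q = σ(T₁⁴ − T₂⁴) / (1/ε₁ + 1/ε₂ − 1).
1/ε₁ + 1/ε₂ − 1 = 1/0.27 + 1/0.71 − 1 = 4.112.
T₁⁴ − T₂⁴ = 3.31×10^12 − 3.68×10^11 = 2.94×10^12 K⁴.
q = 5.67×10⁻⁸ × 2.94×10^12 / 4.112 = 40600 W/m².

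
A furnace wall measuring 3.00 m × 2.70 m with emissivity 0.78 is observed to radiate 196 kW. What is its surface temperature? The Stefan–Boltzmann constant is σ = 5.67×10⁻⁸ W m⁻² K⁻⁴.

A = 3.00 × 2.70 = 8.10 m².
From P = εσAT⁴, T = (P / εσA)^(1/4) = (1.96×10^5 / (0.78 × 5.67×10⁻⁸ × 8.10))^(1/4).
T = (5.47×10^11)^(1/4) = 860 K.

T ≈ 860 K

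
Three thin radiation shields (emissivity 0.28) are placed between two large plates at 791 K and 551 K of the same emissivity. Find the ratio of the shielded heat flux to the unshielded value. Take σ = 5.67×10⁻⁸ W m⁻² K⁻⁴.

With N identical shields there are N+1 = 4 gaps in series, each with the same radiative resistance, so the flux falls to 1/(N+1) of its unshielded value.

ratio ≈ 0.250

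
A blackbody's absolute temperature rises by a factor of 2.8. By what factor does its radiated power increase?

P ∝ T⁴, so the power scales as (2.8)⁴ = 61.5.

factor ≈ 61.5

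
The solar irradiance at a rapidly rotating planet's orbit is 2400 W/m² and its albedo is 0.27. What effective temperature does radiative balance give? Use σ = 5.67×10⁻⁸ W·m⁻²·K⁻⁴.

T ≈ 296 K

Power absorbed = (1−a)S·πR²; power emitted = 4πR²σT⁴. Equating and cancelling πR²:
T = ((1−a)S / 4σ)^(1/4) = (1750 / (4 × 5.67×10⁻⁸))^(1/4) = (7.72×10^9)^(1/4).
T = 296 K.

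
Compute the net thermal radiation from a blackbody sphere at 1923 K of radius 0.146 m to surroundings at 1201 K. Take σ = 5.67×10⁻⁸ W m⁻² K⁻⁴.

A = 4πr² = 4π × (0.146)² = 0.268 m².
Q = σA(T⁴ − T_s⁴). T⁴ − T_s⁴ = (1923)⁴ − (1201)⁴ = 1.37×10^13 − 2.08×10^12 = 1.16×10^13 K⁴.
Q = 5.67×10⁻⁸ × 0.268 × 1.16×10^13 = 1.76×10^5 W.

Q ≈ 1.76×10^5 W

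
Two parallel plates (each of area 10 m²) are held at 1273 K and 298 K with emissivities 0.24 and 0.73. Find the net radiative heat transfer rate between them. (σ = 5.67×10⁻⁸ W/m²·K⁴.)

Q ≈ 3.27×10^5 W

For two large parallel gray plates, q = σ(T₁⁴ − T₂⁴) / (1/ε₁ + 1/ε₂ − 1).
1/ε₁ + 1/ε₂ − 1 = 1/0.24 + 1/0.73 − 1 = 4.537.
T₁⁴ − T₂⁴ = 2.63×10^12 − 7.89×10^9 = 2.62×10^12 K⁴.
q = 5.67×10⁻⁸ × 2.62×10^12 / 4.537 = 32700 W/m².
Q = q·A = 32700 × 10 = 3.27×10^5 W.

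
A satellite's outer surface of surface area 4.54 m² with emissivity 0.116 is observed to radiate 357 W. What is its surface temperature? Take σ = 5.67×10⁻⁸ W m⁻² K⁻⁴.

T ≈ 331 K

From P = εσAT⁴, T = (P / εσA)^(1/4) = (357 / (0.116 × 5.67×10⁻⁸ × 4.54))^(1/4).
T = (1.20×10^10)^(1/4) = 331 K.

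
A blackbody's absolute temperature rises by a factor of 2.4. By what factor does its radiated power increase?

P ∝ T⁴, so the power scales as (2.4)⁴ = 33.2.

factor ≈ 33.2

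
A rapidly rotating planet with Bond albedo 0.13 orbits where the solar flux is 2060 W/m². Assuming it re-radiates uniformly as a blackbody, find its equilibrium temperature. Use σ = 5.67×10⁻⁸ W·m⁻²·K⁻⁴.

Power absorbed = (1−a)S·πR²; power emitted = 4πR²σT⁴. Equating and cancelling πR²:
T = ((1−a)S / 4σ)^(1/4) = (1790 / (4 × 5.67×10⁻⁸))^(1/4) = (7.90×10^9)^(1/4).
T = 298 K.

T ≈ 298 K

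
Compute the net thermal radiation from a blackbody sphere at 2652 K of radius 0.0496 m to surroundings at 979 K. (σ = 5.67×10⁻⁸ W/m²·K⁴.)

A = 4πr² = 4π × (0.0496)² = 0.0309 m².
Q = σA(T⁴ − T_s⁴). T⁴ − T_s⁴ = (2652)⁴ − (979)⁴ = 4.95×10^13 − 9.19×10^11 = 4.85×10^13 K⁴.
Q = 5.67×10⁻⁸ × 0.0309 × 4.85×10^13 = 85100 W.

Q ≈ 85100 W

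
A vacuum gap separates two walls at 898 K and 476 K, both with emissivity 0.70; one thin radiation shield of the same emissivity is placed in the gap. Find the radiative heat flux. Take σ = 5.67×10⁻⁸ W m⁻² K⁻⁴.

q ≈ 9140 W/m²

Each of the 2 gaps contributes resistance (2/ε − 1) = 2/0.70 − 1 = 1.857; total = 3.714.
q = σ(T₁⁴ − T₂⁴) / 3.714 = 5.67×10⁻⁸ × 5.99×10^11 / 3.714 = 9140 W/m².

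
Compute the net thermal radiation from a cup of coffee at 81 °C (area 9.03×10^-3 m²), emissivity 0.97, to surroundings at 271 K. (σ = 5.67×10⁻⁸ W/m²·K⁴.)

Convert: 81 °C = 354 K.
Q = εσA(T⁴ − T_s⁴). T⁴ − T_s⁴ = (354)⁴ − (271)⁴ = 1.57×10^10 − 5.39×10^9 = 1.03×10^10 K⁴.
Q = 0.97 × 5.67×10⁻⁸ × 9.03×10^-3 × 1.03×10^10 = 5.12 W.

Q ≈ 5.12 W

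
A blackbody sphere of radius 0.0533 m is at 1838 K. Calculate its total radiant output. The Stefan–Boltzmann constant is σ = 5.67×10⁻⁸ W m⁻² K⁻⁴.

P ≈ 23100 W

A = 4πr² = 4π × (0.0533)² = 0.0357 m².
P = σAT⁴ = 5.67×10⁻⁸ × 0.0357 × (1838)⁴ = 5.67×10⁻⁸ × 0.0357 × 1.14×10^13.
P = 23100 W.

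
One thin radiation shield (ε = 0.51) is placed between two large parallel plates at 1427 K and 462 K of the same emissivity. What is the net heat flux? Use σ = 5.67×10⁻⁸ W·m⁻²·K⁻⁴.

Each of the 2 gaps contributes resistance (2/ε − 1) = 2/0.51 − 1 = 2.922; total = 5.843.
q = σ(T₁⁴ − T₂⁴) / 5.843 = 5.67×10⁻⁸ × 4.10×10^12 / 5.843 = 39800 W/m².

q ≈ 39800 W/m²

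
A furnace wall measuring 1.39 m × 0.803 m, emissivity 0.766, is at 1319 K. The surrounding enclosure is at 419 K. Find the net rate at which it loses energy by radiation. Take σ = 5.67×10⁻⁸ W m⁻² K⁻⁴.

Q ≈ 1.45×10^5 W

A = 1.39 × 0.803 = 1.12 m².
Q = εσA(T⁴ − T_s⁴). T⁴ − T_s⁴ = (1319)⁴ − (419)⁴ = 3.03×10^12 − 3.08×10^10 = 3.00×10^12 K⁴.
Q = 0.766 × 5.67×10⁻⁸ × 1.12 × 3.00×10^12 = 1.45×10^5 W.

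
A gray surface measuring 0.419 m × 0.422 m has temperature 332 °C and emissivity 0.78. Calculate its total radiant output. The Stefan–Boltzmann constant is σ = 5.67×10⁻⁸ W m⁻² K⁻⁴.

A = 0.419 × 0.422 = 0.177 m².
332 °C = 605 K.
Stefan–Boltzmann: P = εσAT⁴ = 0.78 × 5.67×10⁻⁸ × 0.177 × (605)⁴ = 0.78 × 5.67×10⁻⁸ × 0.177 × 1.34×10^11.
P = 1050 W.

P ≈ 1050 W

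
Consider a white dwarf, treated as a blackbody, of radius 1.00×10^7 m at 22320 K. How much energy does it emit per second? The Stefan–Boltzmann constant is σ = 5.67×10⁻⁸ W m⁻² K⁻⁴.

A = 4πr² = 4π × (1.00×10^7)² = 1.26×10^15 m².
P = σAT⁴ = 5.67×10⁻⁸ × 1.26×10^15 × (22320)⁴ = 5.67×10⁻⁸ × 1.26×10^15 × 2.48×10^17.
P = 1.77×10^25 W.

P ≈ 1.77×10^25 W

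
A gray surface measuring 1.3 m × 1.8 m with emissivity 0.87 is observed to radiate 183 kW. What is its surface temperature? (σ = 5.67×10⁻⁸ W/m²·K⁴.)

T ≈ 1120 K

A = 1.3 × 1.8 = 2.34 m².
From P = εσAT⁴, T = (P / εσA)^(1/4) = (1.83×10^5 / (0.87 × 5.67×10⁻⁸ × 2.34))^(1/4).
T = (1.59×10^12)^(1/4) = 1120 K.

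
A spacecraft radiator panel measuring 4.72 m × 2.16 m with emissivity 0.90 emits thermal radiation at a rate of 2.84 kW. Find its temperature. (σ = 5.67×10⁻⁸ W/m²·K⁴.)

A = 4.72 × 2.16 = 10.2 m².
From P = εσAT⁴, T = (P / εσA)^(1/4) = (2840 / (0.90 × 5.67×10⁻⁸ × 10.2))^(1/4).
T = (5.46×10^9)^(1/4) = 272 K.

T ≈ 272 K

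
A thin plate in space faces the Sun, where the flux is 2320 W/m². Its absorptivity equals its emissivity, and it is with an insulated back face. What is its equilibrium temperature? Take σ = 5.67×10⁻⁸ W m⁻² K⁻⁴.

Absorbed flux αS = emitted flux εσT⁴ (one radiating face); with α = ε, T = (S/σ)^(1/4).
T = (2320 / 5.67×10⁻⁸)^(1/4) = (4.09×10^10)^(1/4).
T = 450 K.

T ≈ 450 K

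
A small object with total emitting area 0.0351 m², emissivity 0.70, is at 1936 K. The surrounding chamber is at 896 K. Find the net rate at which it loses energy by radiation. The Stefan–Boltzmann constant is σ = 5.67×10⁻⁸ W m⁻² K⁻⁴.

Q = εσA(T⁴ − T_s⁴). T⁴ − T_s⁴ = (1936)⁴ − (896)⁴ = 1.40×10^13 − 6.45×10^11 = 1.34×10^13 K⁴.
Q = 0.70 × 5.67×10⁻⁸ × 0.0351 × 1.34×10^13 = 18700 W.

Q ≈ 18700 W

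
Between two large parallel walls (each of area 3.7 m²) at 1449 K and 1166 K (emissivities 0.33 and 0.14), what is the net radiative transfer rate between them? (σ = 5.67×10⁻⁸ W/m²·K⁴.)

For two large parallel gray plates, q = σ(T₁⁴ − T₂⁴) / (1/ε₁ + 1/ε₂ − 1).
1/ε₁ + 1/ε₂ − 1 = 1/0.33 + 1/0.14 − 1 = 9.173.
T₁⁴ − T₂⁴ = 4.41×10^12 − 1.85×10^12 = 2.56×10^12 K⁴.
q = 5.67×10⁻⁸ × 2.56×10^12 / 9.173 = 15800 W/m².
Q = q·A = 15800 × 3.7 = 58500 W.

Q ≈ 58500 W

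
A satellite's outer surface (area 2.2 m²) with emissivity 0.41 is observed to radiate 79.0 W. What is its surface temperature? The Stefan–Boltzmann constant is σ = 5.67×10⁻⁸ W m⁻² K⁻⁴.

From P = εσAT⁴, T = (P / εσA)^(1/4) = (79.0 / (0.41 × 5.67×10⁻⁸ × 2.20))^(1/4).
T = (1.54×10^9)^(1/4) = 198 K.

T ≈ 198 K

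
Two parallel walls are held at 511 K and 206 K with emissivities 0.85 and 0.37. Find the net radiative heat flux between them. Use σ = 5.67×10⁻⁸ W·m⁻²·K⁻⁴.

q ≈ 1310 W/m²

For two large parallel gray plates, q = σ(T₁⁴ − T₂⁴) / (1/ε₁ + 1/ε₂ − 1).
1/ε₁ + 1/ε₂ − 1 = 1/0.85 + 1/0.37 − 1 = 2.879.
T₁⁴ − T₂⁴ = 6.82×10^10 − 1.80×10^9 = 6.64×10^10 K⁴.
q = 5.67×10⁻⁸ × 6.64×10^10 / 2.879 = 1310 W/m².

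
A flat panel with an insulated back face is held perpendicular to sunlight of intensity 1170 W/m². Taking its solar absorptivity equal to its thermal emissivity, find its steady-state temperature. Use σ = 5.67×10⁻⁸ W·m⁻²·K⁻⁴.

T ≈ 379 K

Absorbed flux αS = emitted flux εσT⁴ (one radiating face); with α = ε, T = (S/σ)^(1/4).
T = (1170 / 5.67×10⁻⁸)^(1/4) = (2.06×10^10)^(1/4).
T = 379 K.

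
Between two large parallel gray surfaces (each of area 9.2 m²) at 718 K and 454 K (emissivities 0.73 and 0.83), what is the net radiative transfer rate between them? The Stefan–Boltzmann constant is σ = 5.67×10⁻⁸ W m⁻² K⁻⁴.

For two large parallel gray plates, q = σ(T₁⁴ − T₂⁴) / (1/ε₁ + 1/ε₂ − 1).
1/ε₁ + 1/ε₂ − 1 = 1/0.73 + 1/0.83 − 1 = 1.575.
T₁⁴ − T₂⁴ = 2.66×10^11 − 4.25×10^10 = 2.23×10^11 K⁴.
q = 5.67×10⁻⁸ × 2.23×10^11 / 1.575 = 8040 W/m².
Q = q·A = 8040 × 9.2 = 74000 W.

Q ≈ 74000 W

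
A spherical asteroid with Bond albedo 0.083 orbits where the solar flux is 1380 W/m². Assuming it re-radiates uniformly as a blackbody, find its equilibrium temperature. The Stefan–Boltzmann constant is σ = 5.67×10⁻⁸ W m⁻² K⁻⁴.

Power absorbed = (1−a)S·πR²; power emitted = 4πR²σT⁴. Equating and cancelling πR²:
T = ((1−a)S / 4σ)^(1/4) = (1270 / (4 × 5.67×10⁻⁸))^(1/4) = (5.58×10^9)^(1/4).
T = 273 K.

T ≈ 273 K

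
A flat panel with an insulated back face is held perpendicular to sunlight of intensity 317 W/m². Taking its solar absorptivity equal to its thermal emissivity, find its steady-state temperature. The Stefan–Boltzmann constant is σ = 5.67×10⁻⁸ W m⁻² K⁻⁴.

Absorbed flux αS = emitted flux εσT⁴ (one radiating face); with α = ε, T = (S/σ)^(1/4).
T = (317 / 5.67×10⁻⁸)^(1/4) = (5.59×10^9)^(1/4).
T = 273 K.

T ≈ 273 K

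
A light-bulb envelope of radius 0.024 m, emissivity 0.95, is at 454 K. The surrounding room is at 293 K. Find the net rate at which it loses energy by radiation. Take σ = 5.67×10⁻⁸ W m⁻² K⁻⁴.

A = 4πr² = 4π × (0.024)² = 7.24×10^-3 m².
Q = εσA(T⁴ − T_s⁴). T⁴ − T_s⁴ = (454)⁴ − (293)⁴ = 4.25×10^10 − 7.37×10^9 = 3.51×10^10 K⁴.
Q = 0.95 × 5.67×10⁻⁸ × 7.24×10^-3 × 3.51×10^10 = 13.7 W.

Q ≈ 13.7 W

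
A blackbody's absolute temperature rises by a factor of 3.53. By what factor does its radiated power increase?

P ∝ T⁴, so the power scales as (3.53)⁴ = 155.

factor ≈ 155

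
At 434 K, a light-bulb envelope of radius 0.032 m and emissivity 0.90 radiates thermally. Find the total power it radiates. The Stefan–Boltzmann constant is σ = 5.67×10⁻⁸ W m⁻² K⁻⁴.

P ≈ 23.3 W

A = 4πr² = 4π × (0.032)² = 0.0129 m².
P = εσAT⁴ = 0.90 × 5.67×10⁻⁸ × 0.0129 × (434)⁴ = 0.90 × 5.67×10⁻⁸ × 0.0129 × 3.55×10^10.
P = 23.3 W.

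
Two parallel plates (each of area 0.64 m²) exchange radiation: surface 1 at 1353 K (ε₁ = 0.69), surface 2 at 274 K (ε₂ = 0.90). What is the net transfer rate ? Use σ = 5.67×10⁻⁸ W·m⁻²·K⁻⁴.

For two large parallel gray plates, q = σ(T₁⁴ − T₂⁴) / (1/ε₁ + 1/ε₂ − 1).
1/ε₁ + 1/ε₂ − 1 = 1/0.69 + 1/0.90 − 1 = 1.560.
T₁⁴ − T₂⁴ = 3.35×10^12 − 5.64×10^9 = 3.35×10^12 K⁴.
q = 5.67×10⁻⁸ × 3.35×10^12 / 1.560 = 1.22×10^5 W/m².
Q = q·A = 1.22×10^5 × 0.64 = 77800 W.

Q ≈ 77800 W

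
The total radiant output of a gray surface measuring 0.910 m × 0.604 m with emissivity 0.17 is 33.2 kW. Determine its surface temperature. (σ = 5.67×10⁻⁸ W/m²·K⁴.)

T ≈ 1580 K

A = 0.910 × 0.604 = 0.550 m².
From P = εσAT⁴, T = (P / εσA)^(1/4) = (33200 / (0.17 × 5.67×10⁻⁸ × 0.550))^(1/4).
T = (6.27×10^12)^(1/4) = 1580 K.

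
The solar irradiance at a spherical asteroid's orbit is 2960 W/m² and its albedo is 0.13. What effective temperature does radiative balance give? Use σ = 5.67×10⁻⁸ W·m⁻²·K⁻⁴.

T ≈ 326 K

Power absorbed = (1−a)S·πR²; power emitted = 4πR²σT⁴. Equating and cancelling πR²:
T = ((1−a)S / 4σ)^(1/4) = (2580 / (4 × 5.67×10⁻⁸))^(1/4) = (1.14×10^10)^(1/4).
T = 326 K.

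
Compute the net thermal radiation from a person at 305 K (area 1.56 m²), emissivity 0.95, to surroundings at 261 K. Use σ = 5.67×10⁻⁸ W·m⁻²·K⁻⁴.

Q ≈ 337 W

Q = εσA(T⁴ − T_s⁴). T⁴ − T_s⁴ = (305)⁴ − (261)⁴ = 8.65×10^9 − 4.64×10^9 = 4.01×10^9 K⁴.
Q = 0.95 × 5.67×10⁻⁸ × 1.56 × 4.01×10^9 = 337 W.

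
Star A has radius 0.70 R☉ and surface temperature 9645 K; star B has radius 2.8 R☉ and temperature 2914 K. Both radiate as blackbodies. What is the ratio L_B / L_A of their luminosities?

L_B/L_A ≈ 0.133

L = 4πR²σT⁴ ∝ R²T⁴, so L_B/L_A = (2.8/0.70)² × (2914/9645)⁴ = 16.0 × 8.33×10^-3 = 0.133.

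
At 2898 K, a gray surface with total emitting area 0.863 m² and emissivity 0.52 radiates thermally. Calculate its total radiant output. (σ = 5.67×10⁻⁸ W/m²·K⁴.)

P ≈ 1.79×10^6 W

P = εσAT⁴ = 0.52 × 5.67×10⁻⁸ × 0.863 × (2898)⁴ = 0.52 × 5.67×10⁻⁸ × 0.863 × 7.05×10^13.
P = 1.79×10^6 W.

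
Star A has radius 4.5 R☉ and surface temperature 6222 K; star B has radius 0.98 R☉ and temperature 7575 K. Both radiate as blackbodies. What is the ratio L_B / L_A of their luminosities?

L_B/L_A ≈ 0.104

L = 4πR²σT⁴ ∝ R²T⁴, so L_B/L_A = (0.98/4.5)² × (7575/6222)⁴ = 0.0474 × 2.20 = 0.104.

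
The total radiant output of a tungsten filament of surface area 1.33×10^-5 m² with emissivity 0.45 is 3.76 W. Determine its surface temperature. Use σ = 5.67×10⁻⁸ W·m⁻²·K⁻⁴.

From P = εσAT⁴, T = (P / εσA)^(1/4) = (3.76 / (0.45 × 5.67×10⁻⁸ × 1.33×10^-5))^(1/4).
T = (1.11×10^13)^(1/4) = 1820 K.

T ≈ 1820 K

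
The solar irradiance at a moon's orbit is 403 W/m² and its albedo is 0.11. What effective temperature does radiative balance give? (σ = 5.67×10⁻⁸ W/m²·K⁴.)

Power absorbed = (1−a)S·πR²; power emitted = 4πR²σT⁴. Equating and cancelling πR²:
T = ((1−a)S / 4σ)^(1/4) = (359 / (4 × 5.67×10⁻⁸))^(1/4) = (1.58×10^9)^(1/4).
T = 199 K.

T ≈ 199 K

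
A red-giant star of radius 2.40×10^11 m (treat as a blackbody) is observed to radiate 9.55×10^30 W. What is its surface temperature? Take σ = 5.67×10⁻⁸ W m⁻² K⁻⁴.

T ≈ 3910 K

A = 4πr² = 4π × (2.40×10^11)² = 7.24×10^23 m².
From P = σAT⁴, T = (P / σA)^(1/4) = (9.55×10^30 / (5.67×10⁻⁸ × 7.24×10^23))^(1/4).
T = (2.33×10^14)^(1/4) = 3910 K.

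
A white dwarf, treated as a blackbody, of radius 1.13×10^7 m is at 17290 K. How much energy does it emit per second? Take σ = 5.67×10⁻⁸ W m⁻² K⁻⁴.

P ≈ 8.13×10^24 W

A = 4πr² = 4π × (1.13×10^7)² = 1.60×10^15 m².
P = σAT⁴ = 5.67×10⁻⁸ × 1.60×10^15 × (17290)⁴ = 5.67×10⁻⁸ × 1.60×10^15 × 8.94×10^16.
P = 8.13×10^24 W.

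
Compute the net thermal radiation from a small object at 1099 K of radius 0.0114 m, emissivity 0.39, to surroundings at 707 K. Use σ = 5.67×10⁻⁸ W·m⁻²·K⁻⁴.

A = 4πr² = 4π × (0.0114)² = 1.63×10^-3 m².
Q = εσA(T⁴ − T_s⁴). T⁴ − T_s⁴ = (1099)⁴ − (707)⁴ = 1.46×10^12 − 2.50×10^11 = 1.21×10^12 K⁴.
Q = 0.39 × 5.67×10⁻⁸ × 1.63×10^-3 × 1.21×10^12 = 43.7 W.

Q ≈ 43.7 W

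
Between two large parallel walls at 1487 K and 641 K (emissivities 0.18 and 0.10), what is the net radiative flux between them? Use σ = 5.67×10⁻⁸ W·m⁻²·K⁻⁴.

For two large parallel gray plates, q = σ(T₁⁴ − T₂⁴) / (1/ε₁ + 1/ε₂ − 1).
1/ε₁ + 1/ε₂ − 1 = 1/0.18 + 1/0.10 − 1 = 14.56.
T₁⁴ − T₂⁴ = 4.89×10^12 − 1.69×10^11 = 4.72×10^12 K⁴.
q = 5.67×10⁻⁸ × 4.72×10^12 / 14.56 = 18400 W/m².

q ≈ 18400 W/m²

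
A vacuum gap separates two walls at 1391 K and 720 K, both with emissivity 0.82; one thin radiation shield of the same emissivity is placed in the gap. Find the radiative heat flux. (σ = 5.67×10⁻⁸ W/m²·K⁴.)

Each of the 2 gaps contributes resistance (2/ε − 1) = 2/0.82 − 1 = 1.439; total = 2.878.
q = σ(T₁⁴ − T₂⁴) / 2.878 = 5.67×10⁻⁸ × 3.48×10^12 / 2.878 = 68500 W/m².

q ≈ 68500 W/m²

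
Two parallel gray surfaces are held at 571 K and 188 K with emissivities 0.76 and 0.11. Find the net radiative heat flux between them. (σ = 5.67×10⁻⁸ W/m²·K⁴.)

For two large parallel gray plates, q = σ(T₁⁴ − T₂⁴) / (1/ε₁ + 1/ε₂ − 1).
1/ε₁ + 1/ε₂ − 1 = 1/0.76 + 1/0.11 − 1 = 9.407.
T₁⁴ − T₂⁴ = 1.06×10^11 − 1.25×10^9 = 1.05×10^11 K⁴.
q = 5.67×10⁻⁸ × 1.05×10^11 / 9.407 = 633 W/m².

q ≈ 633 W/m²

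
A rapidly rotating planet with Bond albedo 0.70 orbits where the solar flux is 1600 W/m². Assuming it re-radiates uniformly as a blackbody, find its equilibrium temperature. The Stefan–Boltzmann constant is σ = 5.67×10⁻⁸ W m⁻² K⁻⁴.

Power absorbed = (1−a)S·πR²; power emitted = 4πR²σT⁴. Equating and cancelling πR²:
T = ((1−a)S / 4σ)^(1/4) = (480 / (4 × 5.67×10⁻⁸))^(1/4) = (2.12×10^9)^(1/4).
T = 214 K.

T ≈ 214 K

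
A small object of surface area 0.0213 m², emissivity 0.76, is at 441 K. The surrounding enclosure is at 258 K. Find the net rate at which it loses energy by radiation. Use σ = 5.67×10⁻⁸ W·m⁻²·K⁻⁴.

Q = εσA(T⁴ − T_s⁴). T⁴ − T_s⁴ = (441)⁴ − (258)⁴ = 3.78×10^10 − 4.43×10^9 = 3.34×10^10 K⁴.
Q = 0.76 × 5.67×10⁻⁸ × 0.0213 × 3.34×10^10 = 30.6 W.

Q ≈ 30.6 W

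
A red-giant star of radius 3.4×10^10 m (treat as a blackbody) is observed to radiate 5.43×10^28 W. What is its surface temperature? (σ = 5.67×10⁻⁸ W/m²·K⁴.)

A = 4πr² = 4π × (3.4×10^10)² = 1.45×10^22 m².
From P = σAT⁴, T = (P / σA)^(1/4) = (5.43×10^28 / (5.67×10⁻⁸ × 1.45×10^22))^(1/4).
T = (6.59×10^13)^(1/4) = 2850 K.

T ≈ 2850 K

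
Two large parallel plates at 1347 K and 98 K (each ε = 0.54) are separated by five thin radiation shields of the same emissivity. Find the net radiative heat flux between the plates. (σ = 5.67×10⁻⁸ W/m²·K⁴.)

q ≈ 11500 W/m²

Each of the 6 gaps contributes resistance (2/ε − 1) = 2/0.54 − 1 = 2.704; total = 16.22.
q = σ(T₁⁴ − T₂⁴) / 16.22 = 5.67×10⁻⁸ × 3.29×10^12 / 16.22 = 11500 W/m².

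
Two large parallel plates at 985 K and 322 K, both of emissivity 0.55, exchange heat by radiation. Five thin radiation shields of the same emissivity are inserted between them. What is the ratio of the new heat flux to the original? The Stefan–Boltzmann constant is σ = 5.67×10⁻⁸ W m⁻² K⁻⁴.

ratio ≈ 0.167

With N identical shields there are N+1 = 6 gaps in series, each with the same radiative resistance, so the flux falls to 1/(N+1) of its unshielded value.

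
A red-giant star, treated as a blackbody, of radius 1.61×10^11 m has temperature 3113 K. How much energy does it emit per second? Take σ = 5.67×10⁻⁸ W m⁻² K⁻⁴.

P ≈ 1.73×10^30 W

A = 4πr² = 4π × (1.61×10^11)² = 3.26×10^23 m².
P = σAT⁴ = 5.67×10⁻⁸ × 3.26×10^23 × (3113)⁴ = 5.67×10⁻⁸ × 3.26×10^23 × 9.39×10^13.
P = 1.73×10^30 W.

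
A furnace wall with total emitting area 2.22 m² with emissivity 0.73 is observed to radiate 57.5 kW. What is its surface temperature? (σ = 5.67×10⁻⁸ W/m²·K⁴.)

T ≈ 889 K

From P = εσAT⁴, T = (P / εσA)^(1/4) = (57500 / (0.73 × 5.67×10⁻⁸ × 2.22))^(1/4).
T = (6.26×10^11)^(1/4) = 889 K.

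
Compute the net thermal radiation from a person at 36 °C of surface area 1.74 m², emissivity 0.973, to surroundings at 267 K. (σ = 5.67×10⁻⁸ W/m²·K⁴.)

Q ≈ 387 W

Convert: 36 °C = 309 K.
Q = εσA(T⁴ − T_s⁴). T⁴ − T_s⁴ = (309)⁴ − (267)⁴ = 9.12×10^9 − 5.08×10^9 = 4.03×10^9 K⁴.
Q = 0.973 × 5.67×10⁻⁸ × 1.74 × 4.03×10^9 = 387 W.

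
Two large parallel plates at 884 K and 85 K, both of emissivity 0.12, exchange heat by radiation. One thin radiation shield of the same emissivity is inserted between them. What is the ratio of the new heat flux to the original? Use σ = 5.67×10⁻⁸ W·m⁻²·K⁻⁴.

ratio ≈ 0.500

With N identical shields there are N+1 = 2 gaps in series, each with the same radiative resistance, so the flux falls to 1/(N+1) of its unshielded value.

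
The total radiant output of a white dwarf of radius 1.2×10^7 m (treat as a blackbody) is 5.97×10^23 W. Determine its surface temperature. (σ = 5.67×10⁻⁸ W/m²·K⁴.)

A = 4πr² = 4π × (1.2×10^7)² = 1.81×10^15 m².
From P = σAT⁴, T = (P / σA)^(1/4) = (5.97×10^23 / (5.67×10⁻⁸ × 1.81×10^15))^(1/4).
T = (5.82×10^15)^(1/4) = 8730 K.

T ≈ 8730 K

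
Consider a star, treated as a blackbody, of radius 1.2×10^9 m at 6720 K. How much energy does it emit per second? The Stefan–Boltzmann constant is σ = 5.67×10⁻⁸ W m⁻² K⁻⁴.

P ≈ 2.09×10^27 W

A = 4πr² = 4π × (1.2×10^9)² = 1.81×10^19 m².
P = σAT⁴ = 5.67×10⁻⁸ × 1.81×10^19 × (6720)⁴ = 5.67×10⁻⁸ × 1.81×10^19 × 2.04×10^15.
P = 2.09×10^27 W.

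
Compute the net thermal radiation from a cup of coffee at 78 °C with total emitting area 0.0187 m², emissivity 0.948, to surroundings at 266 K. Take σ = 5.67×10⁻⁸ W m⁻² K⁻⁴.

Convert: 78 °C = 351 K.
Q = εσA(T⁴ − T_s⁴). T⁴ − T_s⁴ = (351)⁴ − (266)⁴ = 1.52×10^10 − 5.01×10^9 = 1.02×10^10 K⁴.
Q = 0.948 × 5.67×10⁻⁸ × 0.0187 × 1.02×10^10 = 10.2 W.

Q ≈ 10.2 W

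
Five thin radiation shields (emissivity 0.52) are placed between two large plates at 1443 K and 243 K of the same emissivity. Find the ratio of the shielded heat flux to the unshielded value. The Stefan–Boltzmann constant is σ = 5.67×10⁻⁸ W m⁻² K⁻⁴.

With N identical shields there are N+1 = 6 gaps in series, each with the same radiative resistance, so the flux falls to 1/(N+1) of its unshielded value.

ratio ≈ 0.167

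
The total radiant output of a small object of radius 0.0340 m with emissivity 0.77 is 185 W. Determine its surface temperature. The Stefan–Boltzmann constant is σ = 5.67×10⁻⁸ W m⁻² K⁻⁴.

A = 4πr² = 4π × (0.0340)² = 0.0145 m².
From P = εσAT⁴, T = (P / εσA)^(1/4) = (185 / (0.77 × 5.67×10⁻⁸ × 0.0145))^(1/4).
T = (2.92×10^11)^(1/4) = 735 K.

T ≈ 735 K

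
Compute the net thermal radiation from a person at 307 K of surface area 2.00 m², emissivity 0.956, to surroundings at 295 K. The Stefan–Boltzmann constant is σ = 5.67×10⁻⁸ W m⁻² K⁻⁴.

Q = εσA(T⁴ − T_s⁴). T⁴ − T_s⁴ = (307)⁴ − (295)⁴ = 8.88×10^9 − 7.57×10^9 = 1.31×10^9 K⁴.
Q = 0.956 × 5.67×10⁻⁸ × 2.00 × 1.31×10^9 = 142 W.

Q ≈ 142 W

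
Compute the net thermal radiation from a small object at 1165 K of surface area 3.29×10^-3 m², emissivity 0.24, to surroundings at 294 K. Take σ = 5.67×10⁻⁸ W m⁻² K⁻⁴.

Q = εσA(T⁴ − T_s⁴). T⁴ − T_s⁴ = (1165)⁴ − (294)⁴ = 1.84×10^12 − 7.47×10^9 = 1.83×10^12 K⁴.
Q = 0.24 × 5.67×10⁻⁸ × 3.29×10^-3 × 1.83×10^12 = 82.1 W.

Q ≈ 82.1 W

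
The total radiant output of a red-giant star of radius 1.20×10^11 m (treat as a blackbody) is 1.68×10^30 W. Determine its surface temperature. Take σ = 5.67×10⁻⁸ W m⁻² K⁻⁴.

T ≈ 3580 K

A = 4πr² = 4π × (1.20×10^11)² = 1.81×10^23 m².
From P = σAT⁴, T = (P / σA)^(1/4) = (1.68×10^30 / (5.67×10⁻⁸ × 1.81×10^23))^(1/4).
T = (1.64×10^14)^(1/4) = 3580 K.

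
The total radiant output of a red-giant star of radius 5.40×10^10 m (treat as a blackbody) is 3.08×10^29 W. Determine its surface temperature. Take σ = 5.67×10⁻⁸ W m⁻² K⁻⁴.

T ≈ 3490 K

A = 4πr² = 4π × (5.40×10^10)² = 3.66×10^22 m².
From P = σAT⁴, T = (P / σA)^(1/4) = (3.08×10^29 / (5.67×10⁻⁸ × 3.66×10^22))^(1/4).
T = (1.48×10^14)^(1/4) = 3490 K.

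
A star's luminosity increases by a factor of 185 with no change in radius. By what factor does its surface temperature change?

P ∝ T⁴ ⇒ T ∝ P^(1/4), so T scales by (185)^(1/4) = 3.69.

factor ≈ 3.69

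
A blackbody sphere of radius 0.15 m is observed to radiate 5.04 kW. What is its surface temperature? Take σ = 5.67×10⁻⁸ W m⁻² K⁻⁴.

T ≈ 749 K

A = 4πr² = 4π × (0.15)² = 0.283 m².
From P = σAT⁴, T = (P / σA)^(1/4) = (5040 / (5.67×10⁻⁸ × 0.283))^(1/4).
T = (3.14×10^11)^(1/4) = 749 K.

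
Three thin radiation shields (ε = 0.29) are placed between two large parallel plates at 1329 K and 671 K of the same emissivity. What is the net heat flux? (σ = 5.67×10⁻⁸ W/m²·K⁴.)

q ≈ 7010 W/m²

Each of the 4 gaps contributes resistance (2/ε − 1) = 2/0.29 − 1 = 5.897; total = 23.59.
q = σ(T₁⁴ − T₂⁴) / 23.59 = 5.67×10⁻⁸ × 2.92×10^12 / 23.59 = 7010 W/m².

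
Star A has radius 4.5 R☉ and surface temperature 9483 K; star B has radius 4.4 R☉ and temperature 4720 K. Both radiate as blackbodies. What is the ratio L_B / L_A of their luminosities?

L_B/L_A ≈ 0.0587

L = 4πR²σT⁴ ∝ R²T⁴, so L_B/L_A = (4.4/4.5)² × (4720/9483)⁴ = 0.956 × 0.0614 = 0.0587.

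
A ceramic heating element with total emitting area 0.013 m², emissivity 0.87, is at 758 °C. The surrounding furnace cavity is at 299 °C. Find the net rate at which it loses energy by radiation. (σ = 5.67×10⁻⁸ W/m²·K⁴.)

Q ≈ 656 W

Convert: 758 °C = 1031 K; 299 °C = 572 K.
Q = εσA(T⁴ − T_s⁴). T⁴ − T_s⁴ = (1031)⁴ − (572)⁴ = 1.13×10^12 − 1.07×10^11 = 1.02×10^12 K⁴.
Q = 0.87 × 5.67×10⁻⁸ × 0.0130 × 1.02×10^12 = 656 W.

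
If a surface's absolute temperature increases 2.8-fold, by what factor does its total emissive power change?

P ∝ T⁴, so the power scales as (2.8)⁴ = 61.5.

factor ≈ 61.5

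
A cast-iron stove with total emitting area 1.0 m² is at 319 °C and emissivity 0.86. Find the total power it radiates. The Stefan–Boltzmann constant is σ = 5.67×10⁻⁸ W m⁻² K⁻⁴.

P ≈ 5990 W

319 °C = 592 K.
Stefan–Boltzmann: P = εσAT⁴ = 0.86 × 5.67×10⁻⁸ × 1.00 × (592)⁴ = 0.86 × 5.67×10⁻⁸ × 1.00 × 1.23×10^11.
P = 5990 W.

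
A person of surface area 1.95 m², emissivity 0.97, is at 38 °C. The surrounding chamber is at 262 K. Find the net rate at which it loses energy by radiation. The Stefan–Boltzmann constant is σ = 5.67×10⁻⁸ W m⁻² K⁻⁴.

Q ≈ 498 W

Convert: 38 °C = 311 K.
Q = εσA(T⁴ − T_s⁴). T⁴ − T_s⁴ = (311)⁴ − (262)⁴ = 9.35×10^9 − 4.71×10^9 = 4.64×10^9 K⁴.
Q = 0.97 × 5.67×10⁻⁸ × 1.95 × 4.64×10^9 = 498 W.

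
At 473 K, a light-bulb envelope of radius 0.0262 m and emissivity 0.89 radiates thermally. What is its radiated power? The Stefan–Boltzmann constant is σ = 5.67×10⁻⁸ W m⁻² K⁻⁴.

A = 4πr² = 4π × (0.0262)² = 8.63×10^-3 m².
Stefan–Boltzmann: P = εσAT⁴ = 0.89 × 5.67×10⁻⁸ × 8.63×10^-3 × (473)⁴ = 0.89 × 5.67×10⁻⁸ × 8.63×10^-3 × 5.01×10^10.
P = 21.8 W.

P ≈ 21.8 W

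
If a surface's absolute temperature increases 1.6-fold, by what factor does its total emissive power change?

P ∝ T⁴, so the power scales as (1.6)⁴ = 6.55.

factor ≈ 6.55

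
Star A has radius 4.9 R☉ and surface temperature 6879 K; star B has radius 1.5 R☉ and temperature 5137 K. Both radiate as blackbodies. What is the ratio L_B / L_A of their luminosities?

L_B/L_A ≈ 0.0291

L = 4πR²σT⁴ ∝ R²T⁴, so L_B/L_A = (1.5/4.9)² × (5137/6879)⁴ = 0.0937 × 0.311 = 0.0291.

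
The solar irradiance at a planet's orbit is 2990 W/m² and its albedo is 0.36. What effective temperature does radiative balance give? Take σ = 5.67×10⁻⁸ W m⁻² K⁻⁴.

Power absorbed = (1−a)S·πR²; power emitted = 4πR²σT⁴. Equating and cancelling πR²:
T = ((1−a)S / 4σ)^(1/4) = (1910 / (4 × 5.67×10⁻⁸))^(1/4) = (8.44×10^9)^(1/4).
T = 303 K.

T ≈ 303 K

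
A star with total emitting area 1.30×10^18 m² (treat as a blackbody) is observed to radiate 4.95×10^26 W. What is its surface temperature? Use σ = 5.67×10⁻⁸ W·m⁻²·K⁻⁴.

T ≈ 9050 K

From P = σAT⁴, T = (P / σA)^(1/4) = (4.95×10^26 / (5.67×10⁻⁸ × 1.30×10^18))^(1/4).
T = (6.72×10^15)^(1/4) = 9050 K.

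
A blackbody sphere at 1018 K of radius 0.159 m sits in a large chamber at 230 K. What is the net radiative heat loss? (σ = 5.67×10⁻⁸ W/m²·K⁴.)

Q ≈ 19300 W

A = 4πr² = 4π × (0.159)² = 0.318 m².
Q = σA(T⁴ − T_s⁴). T⁴ − T_s⁴ = (1018)⁴ − (230)⁴ = 1.07×10^12 − 2.80×10^9 = 1.07×10^12 K⁴.
Q = 5.67×10⁻⁸ × 0.318 × 1.07×10^12 = 19300 W.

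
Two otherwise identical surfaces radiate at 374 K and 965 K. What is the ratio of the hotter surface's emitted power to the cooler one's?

P ∝ T⁴, so the ratio is (965/374)⁴ = (2.580)⁴ = 44.3.

ratio ≈ 44.3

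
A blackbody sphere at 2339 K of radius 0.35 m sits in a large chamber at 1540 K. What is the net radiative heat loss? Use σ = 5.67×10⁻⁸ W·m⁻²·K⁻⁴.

Q ≈ 2.12×10^6 W

A = 4πr² = 4π × (0.35)² = 1.54 m².
Q = σA(T⁴ − T_s⁴). T⁴ − T_s⁴ = (2339)⁴ − (1540)⁴ = 2.99×10^13 − 5.62×10^12 = 2.43×10^13 K⁴.
Q = 5.67×10⁻⁸ × 1.54 × 2.43×10^13 = 2.12×10^6 W.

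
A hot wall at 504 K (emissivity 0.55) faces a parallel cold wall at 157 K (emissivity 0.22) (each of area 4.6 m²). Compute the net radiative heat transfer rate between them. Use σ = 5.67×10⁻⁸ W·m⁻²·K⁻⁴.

For two large parallel gray plates, q = σ(T₁⁴ − T₂⁴) / (1/ε₁ + 1/ε₂ − 1).
1/ε₁ + 1/ε₂ − 1 = 1/0.55 + 1/0.22 − 1 = 5.364.
T₁⁴ − T₂⁴ = 6.45×10^10 − 6.08×10^8 = 6.39×10^10 K⁴.
q = 5.67×10⁻⁸ × 6.39×10^10 / 5.364 = 676 W/m².
Q = q·A = 676 × 4.6 = 3110 W.

Q ≈ 3110 W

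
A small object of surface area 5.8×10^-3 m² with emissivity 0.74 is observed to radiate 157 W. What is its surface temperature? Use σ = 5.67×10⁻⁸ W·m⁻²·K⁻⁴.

T ≈ 896 K

From P = εσAT⁴, T = (P / εσA)^(1/4) = (157 / (0.74 × 5.67×10⁻⁸ × 5.80×10^-3))^(1/4).
T = (6.45×10^11)^(1/4) = 896 K.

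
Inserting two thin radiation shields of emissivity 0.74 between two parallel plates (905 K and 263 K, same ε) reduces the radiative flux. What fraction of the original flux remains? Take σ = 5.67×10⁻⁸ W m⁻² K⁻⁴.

ratio ≈ 0.333

With N identical shields there are N+1 = 3 gaps in series, each with the same radiative resistance, so the flux falls to 1/(N+1) of its unshielded value.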